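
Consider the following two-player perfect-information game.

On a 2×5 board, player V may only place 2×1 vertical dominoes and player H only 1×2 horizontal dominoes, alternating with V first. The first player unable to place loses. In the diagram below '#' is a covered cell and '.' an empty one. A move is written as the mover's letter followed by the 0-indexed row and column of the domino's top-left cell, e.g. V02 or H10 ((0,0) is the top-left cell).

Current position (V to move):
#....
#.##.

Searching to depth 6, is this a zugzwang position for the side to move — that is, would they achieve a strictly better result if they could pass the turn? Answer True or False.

p1 V@[#..../#.##.]: V01[##.../####.]-1* V04[#...#/#.###]-1
p2 H@[##.../####.]: H02[####./####.]-1 H03[##.##/####.]+1*
p3 V@[##.##/####.] terminal -1; root [#..../#.##.] d6
pass branch (H moves first from the same position):
  | p1 H@[#..../#.##.]: H01[###../#.##.]-1* H02[#.##./#.##.]-1 H03[#..##/#.##.]-1
  | p2 V@[###../#.##.]: V04[###.#/#.###]+1*
  | p3 H@[###.#/#.###] terminal -1; root [#..../#.##.] d6
V moving scores -1; V passing scores +1

zugzwang(#..../#.##., V) = True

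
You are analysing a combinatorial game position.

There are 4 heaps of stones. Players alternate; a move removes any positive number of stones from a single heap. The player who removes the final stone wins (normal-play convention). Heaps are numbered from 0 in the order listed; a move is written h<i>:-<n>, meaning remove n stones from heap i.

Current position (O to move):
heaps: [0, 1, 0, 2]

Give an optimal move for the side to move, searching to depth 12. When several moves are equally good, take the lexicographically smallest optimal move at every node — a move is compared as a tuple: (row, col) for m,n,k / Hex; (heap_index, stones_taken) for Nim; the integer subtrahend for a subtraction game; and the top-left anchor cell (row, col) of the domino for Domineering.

ply 1, O at (0,1,0,2) | h1:-1=-1→(0,0,0,2); h3:-1=+1→(0,1,0,1)*; h3:-2=-1→(0,1,0,0)
ply 2, X at (0,1,0,1) | h1:-1=-1→(0,0,0,1)*; h3:-1=-1→(0,1,0,0)
ply 3, O at (0,0,0,1) | h3:-1=+1→(0,0,0,0)*
ply 4: (0,0,0,0) is terminal -1 (X); from (0,1,0,2) depth 12

O's best at [(0,1,0,2)]: h3:-1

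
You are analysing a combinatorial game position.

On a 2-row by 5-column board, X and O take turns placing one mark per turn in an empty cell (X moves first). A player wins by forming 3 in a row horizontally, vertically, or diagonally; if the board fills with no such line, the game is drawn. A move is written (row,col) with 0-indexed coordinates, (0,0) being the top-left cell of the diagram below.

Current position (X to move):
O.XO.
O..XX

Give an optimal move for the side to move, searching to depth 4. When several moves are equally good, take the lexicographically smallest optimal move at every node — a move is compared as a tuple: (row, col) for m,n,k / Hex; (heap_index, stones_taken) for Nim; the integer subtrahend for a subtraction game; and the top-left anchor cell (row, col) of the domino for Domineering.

[O.XO./O..XX] X move#1: (0,1):+0/OXXO./O..XX, (0,4):+0/O.XOX/O..XX, (1,1):+0/O.XO./OX.XX, (1,2):+1/O.XO./O.XXX*
[O.XO./O.XXX] end (terminal -1, O#2); searched O.XO./O..XX to 4

X's best at [O.XO./O..XX]: (1,2)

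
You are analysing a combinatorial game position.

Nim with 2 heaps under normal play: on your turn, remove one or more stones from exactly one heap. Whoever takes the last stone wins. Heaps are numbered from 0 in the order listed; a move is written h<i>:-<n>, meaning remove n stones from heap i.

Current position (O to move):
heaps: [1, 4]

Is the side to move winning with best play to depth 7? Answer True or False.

p1 O@[(1,4)]: h0:-1[(0,4)]-1 h1:-1[(1,3)]-1 h1:-2[(1,2)]-1 h1:-3[(1,1)]+1* h1:-4[(1,0)]-1
p2 X@[(1,1)]: h0:-1[(0,1)]-1* h1:-1[(1,0)]-1
p3 O@[(0,1)]: h1:-1[(0,0)]+1*
p4 X@[(0,0)] terminal -1; root [(1,4)] d7

O winning at [(1,4)]: True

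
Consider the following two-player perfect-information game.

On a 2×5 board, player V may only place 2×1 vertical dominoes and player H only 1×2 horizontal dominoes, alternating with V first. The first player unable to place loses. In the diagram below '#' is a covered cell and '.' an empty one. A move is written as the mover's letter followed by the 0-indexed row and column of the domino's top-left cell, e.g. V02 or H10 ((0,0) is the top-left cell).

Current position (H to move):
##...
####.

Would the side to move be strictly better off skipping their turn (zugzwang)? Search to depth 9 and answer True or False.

p1 H@[##.../####.]: H02[####./####.]-1 H03[##.##/####.]+1*
p2 V@[##.##/####.] terminal -1; root [##.../####.] d9
suppose H passes — search the same position with V to move:
pass> p1 V@[##.../####.]: V04[##..#/#####]-1*
pass> p2 H@[##..#/#####]: H02[#####/#####]+1*
pass> p3 V@[#####/#####] terminal -1; root [##.../####.] d9
for H: play +1, pass +1

zugzwang(##.../####., H) = False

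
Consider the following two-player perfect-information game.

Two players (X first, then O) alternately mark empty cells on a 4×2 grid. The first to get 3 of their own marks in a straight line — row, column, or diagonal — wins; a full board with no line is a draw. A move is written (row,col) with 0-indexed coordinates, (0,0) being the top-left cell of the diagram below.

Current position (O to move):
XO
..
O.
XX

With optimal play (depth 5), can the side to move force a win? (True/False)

ply 1, O at XO/../O./XX | (1,0)=+0→XO/O./O./XX*; (1,1)=+0→XO/.O/O./XX; (2,1)=+0→XO/../OO/XX
ply 2, X at XO/O./O./XX | (1,1)=+0→XO/OX/O./XX*; (2,1)=+0→XO/O./OX/XX
ply 3, O at XO/OX/O./XX | (2,1)=+0→XO/OX/OO/XX*
ply 4: XO/OX/OO/XX is terminal +0 (X); from XO/../O./XX depth 5

O winning at [XO/../O./XX]: False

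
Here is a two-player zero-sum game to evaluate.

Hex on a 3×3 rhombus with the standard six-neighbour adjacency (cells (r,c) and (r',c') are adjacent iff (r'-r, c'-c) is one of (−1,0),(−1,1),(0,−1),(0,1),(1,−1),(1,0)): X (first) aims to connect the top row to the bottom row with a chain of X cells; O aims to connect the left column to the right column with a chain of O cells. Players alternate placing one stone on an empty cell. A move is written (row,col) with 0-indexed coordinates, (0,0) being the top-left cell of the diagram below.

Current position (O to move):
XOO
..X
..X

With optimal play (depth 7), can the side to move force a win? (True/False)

O winning at [XOO/..X/..X]: True

[XOO/..X/..X] O move#1: (1,0):+1/XOO/O.X/..X*, (1,1):+1/XOO/.OX/..X, (2,0):+1/XOO/..X/O.X, (2,1):-1/XOO/..X/.OX
[XOO/O.X/..X] end (terminal -1, X#2); searched XOO/..X/..X to 7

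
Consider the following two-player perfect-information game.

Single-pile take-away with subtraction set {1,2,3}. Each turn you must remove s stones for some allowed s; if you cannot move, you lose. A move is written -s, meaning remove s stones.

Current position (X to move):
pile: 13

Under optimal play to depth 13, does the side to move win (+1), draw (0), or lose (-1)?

value(13, X) = +1

[13] X move#1: -1:+1/12*, -2:-1/11, -3:-1/10
[12] O move#2: -1:-1/11*, -2:-1/10, -3:-1/9
[11] X move#3: -1:-1/10, -2:-1/9, -3:+1/8*
[8] O move#4: -1:-1/7*, -2:-1/6, -3:-1/5
[7] X move#5: -1:-1/6, -2:-1/5, -3:+1/4*
[4] O move#6: -1:-1/3*, -2:-1/2, -3:-1/1
[3] X move#7: -1:-1/2, -2:-1/1, -3:+1/0*
[0] end (terminal -1, O#8); searched 13 to 13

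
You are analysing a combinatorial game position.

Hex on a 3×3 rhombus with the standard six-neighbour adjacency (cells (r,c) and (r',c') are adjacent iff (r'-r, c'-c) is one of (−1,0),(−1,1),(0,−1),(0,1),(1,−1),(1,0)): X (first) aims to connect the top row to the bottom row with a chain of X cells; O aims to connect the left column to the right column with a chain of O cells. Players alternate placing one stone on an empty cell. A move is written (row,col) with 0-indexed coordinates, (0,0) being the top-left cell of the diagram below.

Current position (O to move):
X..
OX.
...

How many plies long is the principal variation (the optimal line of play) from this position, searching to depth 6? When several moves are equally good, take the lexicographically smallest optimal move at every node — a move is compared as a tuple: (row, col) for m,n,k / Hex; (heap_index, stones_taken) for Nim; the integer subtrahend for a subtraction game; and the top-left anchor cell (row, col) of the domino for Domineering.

PV length from [X../OX./...]: 4 plies

p1 O@[X../OX./...]: (0,1)[XO./OX./...]-1* (0,2)[X.O/OX./...]-1 (1,2)[X../OXO/...]-1 (2,0)[X../OX./O..]-1 (2,1)[X../OX./.O.]-1 (2,2)[X../OX./..O]-1
p2 X@[XO./OX./...]: (0,2)[XOX/OX./...]+1* (1,2)[XO./OXX/...]-1 (2,0)[XO./OX./X..]-1 (2,1)[XO./OX./.X.]-1 (2,2)[XO./OX./..X]-1
p3 O@[XOX/OX./...]: (1,2)[XOX/OXO/...]-1* (2,0)[XOX/OX./O..]-1 (2,1)[XOX/OX./.O.]-1 (2,2)[XOX/OX./..O]-1
p4 X@[XOX/OXO/...]: (2,0)[XOX/OXO/X..]+1* (2,1)[XOX/OXO/.X.]+1 (2,2)[XOX/OXO/..X]+1
p5 O@[XOX/OXO/X..] terminal -1; root [X../OX./...] d6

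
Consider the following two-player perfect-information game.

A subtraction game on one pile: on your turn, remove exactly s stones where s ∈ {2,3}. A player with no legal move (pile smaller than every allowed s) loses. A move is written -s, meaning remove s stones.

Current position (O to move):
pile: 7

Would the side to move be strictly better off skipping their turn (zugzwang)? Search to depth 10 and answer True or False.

zugzwang(7, O) = False

[7] O move#1: -2:+1/5*, -3:-1/4
[5] X move#2: -2:-1/3*, -3:-1/2
[3] O move#3: -2:+1/1*, -3:+1/0
[1] end (terminal -1, X#4); searched 7 to 10
suppose O passes — search the same position with X to move:
pass> [7] X move#1: -2:+1/5*, -3:-1/4
pass> [5] O move#2: -2:-1/3*, -3:-1/2
pass> [3] X move#3: -2:+1/1*, -3:+1/0
pass> [1] end (terminal -1, O#4); searched 7 to 10
for O: play +1, pass -1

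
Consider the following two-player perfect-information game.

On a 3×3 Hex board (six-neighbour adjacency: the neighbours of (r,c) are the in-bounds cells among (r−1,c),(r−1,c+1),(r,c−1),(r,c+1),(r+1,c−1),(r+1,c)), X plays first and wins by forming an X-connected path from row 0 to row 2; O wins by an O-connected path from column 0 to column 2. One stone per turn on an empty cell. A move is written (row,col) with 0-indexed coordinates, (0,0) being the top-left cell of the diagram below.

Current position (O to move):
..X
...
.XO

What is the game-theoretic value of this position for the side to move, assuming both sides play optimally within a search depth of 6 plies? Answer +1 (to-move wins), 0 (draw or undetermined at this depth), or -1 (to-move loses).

ply 1, O at ..X/.../.XO | (0,0)=-1→O.X/.../.XO*; (0,1)=-1→.OX/.../.XO; (1,0)=-1→..X/O../.XO; (1,1)=-1→..X/.O./.XO; (1,2)=-1→..X/..O/.XO; (2,0)=-1→..X/.../OXO
ply 2, X at O.X/.../.XO | (0,1)=+1→OXX/.../.XO*; (1,0)=+1→O.X/X../.XO; (1,1)=+1→O.X/.X./.XO; (1,2)=+1→O.X/..X/.XO; (2,0)=+1→O.X/.../XXO
ply 3, O at OXX/.../.XO | (1,0)=-1→OXX/O../.XO*; (1,1)=-1→OXX/.O./.XO; (1,2)=-1→OXX/..O/.XO; (2,0)=-1→OXX/.../OXO
ply 4, X at OXX/O../.XO | (1,1)=+1→OXX/OX./.XO*; (1,2)=+1→OXX/O.X/.XO; (2,0)=+1→OXX/O../XXO
ply 5: OXX/OX./.XO is terminal -1 (O); from ..X/.../.XO depth 6

value(..X/.../.XO, O) = -1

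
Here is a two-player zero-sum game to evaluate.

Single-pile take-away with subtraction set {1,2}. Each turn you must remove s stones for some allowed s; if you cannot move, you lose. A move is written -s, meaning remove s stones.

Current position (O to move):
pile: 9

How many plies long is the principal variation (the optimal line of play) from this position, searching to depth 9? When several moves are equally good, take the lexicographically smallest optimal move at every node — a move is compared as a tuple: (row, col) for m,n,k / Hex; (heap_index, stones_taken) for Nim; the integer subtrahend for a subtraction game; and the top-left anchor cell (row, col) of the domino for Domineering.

PV length from [9]: 6 plies

ply 1, O at 9 | -1=-1→8*; -2=-1→7
ply 2, X at 8 | -1=-1→7; -2=+1→6*
ply 3, O at 6 | -1=-1→5*; -2=-1→4
ply 4, X at 5 | -1=-1→4; -2=+1→3*
ply 5, O at 3 | -1=-1→2*; -2=-1→1
ply 6, X at 2 | -1=-1→1; -2=+1→0*
ply 7: 0 is terminal -1 (O); from 9 depth 9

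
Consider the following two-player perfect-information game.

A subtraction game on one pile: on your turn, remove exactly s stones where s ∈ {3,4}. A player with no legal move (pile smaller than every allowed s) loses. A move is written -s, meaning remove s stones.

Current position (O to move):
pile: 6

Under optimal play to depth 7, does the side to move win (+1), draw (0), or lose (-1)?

ply 1, O at 6 | -3=-1→3; -4=+1→2*
ply 2: 2 is terminal -1 (X); from 6 depth 7

value(6, O) = +1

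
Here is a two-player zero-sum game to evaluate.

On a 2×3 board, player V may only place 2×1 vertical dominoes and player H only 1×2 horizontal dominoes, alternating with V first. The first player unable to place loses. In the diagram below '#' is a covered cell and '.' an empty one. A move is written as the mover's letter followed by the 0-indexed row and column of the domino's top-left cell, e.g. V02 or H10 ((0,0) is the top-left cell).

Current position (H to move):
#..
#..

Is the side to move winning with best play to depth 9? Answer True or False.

ply 1, H at #../#.. | H01=+1→###/#..*; H11=+1→#../###
ply 2: ###/#.. is terminal -1 (V); from #../#.. depth 9

H winning at [#../#..]: True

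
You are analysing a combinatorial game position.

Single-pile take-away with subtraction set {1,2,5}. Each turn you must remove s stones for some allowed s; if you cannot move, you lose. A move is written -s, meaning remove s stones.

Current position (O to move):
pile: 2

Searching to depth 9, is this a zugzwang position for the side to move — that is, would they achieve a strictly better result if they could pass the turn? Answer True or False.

[2] O move#1: -1:-1/1, -2:+1/0*
[0] end (terminal -1, X#2); searched 2 to 9
suppose O passes — search the same position with X to move:
pass> [2] X move#1: -1:-1/1, -2:+1/0*
pass> [0] end (terminal -1, O#2); searched 2 to 9
for O: play +1, pass -1

zugzwang(2, O) = False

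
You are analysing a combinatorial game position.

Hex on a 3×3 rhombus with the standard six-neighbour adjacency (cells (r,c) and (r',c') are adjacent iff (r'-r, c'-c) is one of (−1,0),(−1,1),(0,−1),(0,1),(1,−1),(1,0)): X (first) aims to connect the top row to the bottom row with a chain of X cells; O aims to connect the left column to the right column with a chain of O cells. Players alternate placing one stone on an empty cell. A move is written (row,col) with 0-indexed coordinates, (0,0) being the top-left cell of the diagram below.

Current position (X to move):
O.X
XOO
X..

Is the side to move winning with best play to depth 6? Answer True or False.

X winning at [O.X/XOO/X..]: True

ply 1, X at O.X/XOO/X.. | (0,1)=+1→OXX/XOO/X..*; (2,1)=-1→O.X/XOO/XX.; (2,2)=-1→O.X/XOO/X.X
ply 2: OXX/XOO/X.. is terminal -1 (O); from O.X/XOO/X.. depth 6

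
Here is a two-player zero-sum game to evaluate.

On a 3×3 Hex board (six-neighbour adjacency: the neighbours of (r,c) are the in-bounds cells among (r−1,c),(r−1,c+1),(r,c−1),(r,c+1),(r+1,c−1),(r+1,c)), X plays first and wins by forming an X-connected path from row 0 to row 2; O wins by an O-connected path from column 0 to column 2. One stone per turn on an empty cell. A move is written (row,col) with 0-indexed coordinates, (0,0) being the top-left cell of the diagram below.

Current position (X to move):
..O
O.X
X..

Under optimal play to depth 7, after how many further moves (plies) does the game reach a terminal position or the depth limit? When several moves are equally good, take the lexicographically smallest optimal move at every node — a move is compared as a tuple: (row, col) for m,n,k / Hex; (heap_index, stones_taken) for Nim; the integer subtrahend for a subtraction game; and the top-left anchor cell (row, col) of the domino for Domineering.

PV length from [..O/O.X/X..]: 2 plies

p1 X@[..O/O.X/X..]: (0,0)[X.O/O.X/X..]-1* (0,1)[.XO/O.X/X..]-1 (1,1)[..O/OXX/X..]-1 (2,1)[..O/O.X/XX.]-1 (2,2)[..O/O.X/X.X]-1
p2 O@[X.O/O.X/X..]: (0,1)[XOO/O.X/X..]+1* (1,1)[X.O/OOX/X..]+1 (2,1)[X.O/O.X/XO.]+1 (2,2)[X.O/O.X/X.O]+1
p3 X@[XOO/O.X/X..] terminal -1; root [..O/O.X/X..] d7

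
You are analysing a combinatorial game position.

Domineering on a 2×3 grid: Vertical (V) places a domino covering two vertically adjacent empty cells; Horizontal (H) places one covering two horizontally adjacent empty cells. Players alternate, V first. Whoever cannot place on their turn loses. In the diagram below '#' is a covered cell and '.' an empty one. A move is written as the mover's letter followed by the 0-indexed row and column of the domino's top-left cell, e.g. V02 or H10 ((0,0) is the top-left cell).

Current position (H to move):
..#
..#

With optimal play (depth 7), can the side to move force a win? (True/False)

p1 H@[..#/..#]: H00[###/..#]+1* H10[..#/###]+1
p2 V@[###/..#] terminal -1; root [..#/..#] d7

H winning at [..#/..#]: True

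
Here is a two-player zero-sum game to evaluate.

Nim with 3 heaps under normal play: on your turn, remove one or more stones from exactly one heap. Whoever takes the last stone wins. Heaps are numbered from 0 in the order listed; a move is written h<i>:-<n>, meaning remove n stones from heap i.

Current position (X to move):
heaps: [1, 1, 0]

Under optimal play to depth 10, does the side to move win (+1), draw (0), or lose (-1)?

[(1,1,0)] X move#1: h0:-1:-1/(0,1,0)*, h1:-1:-1/(1,0,0)
[(0,1,0)] O move#2: h1:-1:+1/(0,0,0)*
[(0,0,0)] end (terminal -1, X#3); searched (1,1,0) to 10

value((1,1,0), X) = -1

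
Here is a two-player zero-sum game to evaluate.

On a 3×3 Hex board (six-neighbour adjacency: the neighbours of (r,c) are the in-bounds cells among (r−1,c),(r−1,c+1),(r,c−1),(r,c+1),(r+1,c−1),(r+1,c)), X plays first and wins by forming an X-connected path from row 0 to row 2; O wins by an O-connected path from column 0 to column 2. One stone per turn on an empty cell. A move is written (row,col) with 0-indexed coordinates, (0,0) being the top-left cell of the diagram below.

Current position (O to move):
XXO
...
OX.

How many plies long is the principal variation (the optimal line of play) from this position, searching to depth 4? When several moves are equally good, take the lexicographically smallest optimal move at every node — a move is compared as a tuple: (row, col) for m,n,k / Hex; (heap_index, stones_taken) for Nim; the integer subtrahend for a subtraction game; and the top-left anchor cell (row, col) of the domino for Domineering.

[XXO/.../OX.] O move#1: (1,0):-1/XXO/O../OX., (1,1):+1/XXO/.O./OX.*, (1,2):-1/XXO/..O/OX., (2,2):-1/XXO/.../OXO
[XXO/.O./OX.] end (terminal -1, X#2); searched XXO/.../OX. to 4

PV length from [XXO/.../OX.]: 1 ply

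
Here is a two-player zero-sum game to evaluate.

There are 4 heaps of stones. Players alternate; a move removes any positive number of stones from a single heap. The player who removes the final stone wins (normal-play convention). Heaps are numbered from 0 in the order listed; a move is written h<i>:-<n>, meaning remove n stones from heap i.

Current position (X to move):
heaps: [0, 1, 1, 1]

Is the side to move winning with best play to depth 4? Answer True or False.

X winning at [(0,1,1,1)]: True

ply 1, X at (0,1,1,1) | h1:-1=+1→(0,0,1,1)*; h2:-1=+1→(0,1,0,1); h3:-1=+1→(0,1,1,0)
ply 2, O at (0,0,1,1) | h2:-1=-1→(0,0,0,1)*; h3:-1=-1→(0,0,1,0)
ply 3, X at (0,0,0,1) | h3:-1=+1→(0,0,0,0)*
ply 4: (0,0,0,0) is terminal -1 (O); from (0,1,1,1) depth 4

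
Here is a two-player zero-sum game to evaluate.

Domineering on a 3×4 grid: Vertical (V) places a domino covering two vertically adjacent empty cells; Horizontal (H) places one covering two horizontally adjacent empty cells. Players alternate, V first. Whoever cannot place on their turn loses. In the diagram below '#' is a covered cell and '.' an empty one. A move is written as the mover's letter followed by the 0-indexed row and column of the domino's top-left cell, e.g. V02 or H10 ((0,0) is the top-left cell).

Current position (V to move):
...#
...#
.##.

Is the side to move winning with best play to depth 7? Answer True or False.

ply 1, V at ...#/...#/.##. | V00=-1→#..#/#..#/.##.; V01=+1→.#.#/.#.#/.##.*; V02=-1→..##/..##/.##.; V10=-1→...#/#..#/###.
ply 2: .#.#/.#.#/.##. is terminal -1 (H); from ...#/...#/.##. depth 7

V winning at [...#/...#/.##.]: True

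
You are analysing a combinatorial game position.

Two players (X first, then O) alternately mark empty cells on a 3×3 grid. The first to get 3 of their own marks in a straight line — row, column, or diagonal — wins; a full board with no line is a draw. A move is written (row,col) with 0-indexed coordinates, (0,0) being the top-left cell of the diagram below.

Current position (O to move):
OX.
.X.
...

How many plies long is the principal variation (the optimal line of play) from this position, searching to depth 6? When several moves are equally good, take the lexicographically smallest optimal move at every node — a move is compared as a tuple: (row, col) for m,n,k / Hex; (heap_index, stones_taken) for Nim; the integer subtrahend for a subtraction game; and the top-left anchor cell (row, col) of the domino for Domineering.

PV length from [OX./.X./...]: 6 plies

[OX./.X./...] O move#1: (0,2):-1/OXO/.X./..., (1,0):-1/OX./OX./..., (1,2):-1/OX./.XO/..., (2,0):-1/OX./.X./O.., (2,1):+0/OX./.X./.O.*, (2,2):-1/OX./.X./..O
[OX./.X./.O.] X move#2: (0,2):-1/OXX/.X./.O., (1,0):+0/OX./XX./.O.*, (1,2):+0/OX./.XX/.O., (2,0):+0/OX./.X./XO., (2,2):+0/OX./.X./.OX
[OX./XX./.O.] O move#3: (0,2):-1/OXO/XX./.O., (1,2):+0/OX./XXO/.O.*, (2,0):-1/OX./XX./OO., (2,2):-1/OX./XX./.OO
[OX./XXO/.O.] X move#4: (0,2):+0/OXX/XXO/.O.*, (2,0):+0/OX./XXO/XO., (2,2):+0/OX./XXO/.OX
[OXX/XXO/.O.] O move#5: (2,0):+0/OXX/XXO/OO.*, (2,2):-1/OXX/XXO/.OO
[OXX/XXO/OO.] X move#6: (2,2):+0/OXX/XXO/OOX*
[OXX/XXO/OOX] end (terminal +0, O#7); searched OX./.X./... to 6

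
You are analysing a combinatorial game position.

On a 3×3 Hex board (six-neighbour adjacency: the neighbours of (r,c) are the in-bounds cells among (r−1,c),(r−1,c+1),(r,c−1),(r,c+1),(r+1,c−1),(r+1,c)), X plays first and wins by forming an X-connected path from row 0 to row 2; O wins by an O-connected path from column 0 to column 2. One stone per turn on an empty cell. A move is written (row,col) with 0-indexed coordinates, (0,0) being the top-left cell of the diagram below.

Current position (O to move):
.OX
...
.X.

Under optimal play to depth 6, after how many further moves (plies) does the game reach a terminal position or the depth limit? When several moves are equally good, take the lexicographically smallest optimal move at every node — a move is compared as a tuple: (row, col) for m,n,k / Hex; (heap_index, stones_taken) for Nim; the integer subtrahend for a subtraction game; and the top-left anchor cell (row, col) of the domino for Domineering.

PV length from [.OX/.../.X.]: 4 plies

ply 1, O at .OX/.../.X. | (0,0)=-1→OOX/.../.X.*; (1,0)=-1→.OX/O../.X.; (1,1)=-1→.OX/.O./.X.; (1,2)=-1→.OX/..O/.X.; (2,0)=-1→.OX/.../OX.; (2,2)=-1→.OX/.../.XO
ply 2, X at OOX/.../.X. | (1,0)=+1→OOX/X../.X.*; (1,1)=+1→OOX/.X./.X.; (1,2)=+1→OOX/..X/.X.; (2,0)=+1→OOX/.../XX.; (2,2)=+1→OOX/.../.XX
ply 3, O at OOX/X../.X. | (1,1)=-1→OOX/XO./.X.*; (1,2)=-1→OOX/X.O/.X.; (2,0)=-1→OOX/X../OX.; (2,2)=-1→OOX/X../.XO
ply 4, X at OOX/XO./.X. | (1,2)=+1→OOX/XOX/.X.*; (2,0)=-1→OOX/XO./XX.; (2,2)=-1→OOX/XO./.XX
ply 5: OOX/XOX/.X. is terminal -1 (O); from .OX/.../.X. depth 6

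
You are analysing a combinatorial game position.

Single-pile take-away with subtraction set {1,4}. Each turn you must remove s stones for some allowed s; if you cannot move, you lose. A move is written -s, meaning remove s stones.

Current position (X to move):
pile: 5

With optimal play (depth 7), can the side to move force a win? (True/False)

X winning at [5]: False

p1 X@[5]: -1[4]-1* -4[1]-1
p2 O@[4]: -1[3]-1 -4[0]+1*
p3 X@[0] terminal -1; root [5] d7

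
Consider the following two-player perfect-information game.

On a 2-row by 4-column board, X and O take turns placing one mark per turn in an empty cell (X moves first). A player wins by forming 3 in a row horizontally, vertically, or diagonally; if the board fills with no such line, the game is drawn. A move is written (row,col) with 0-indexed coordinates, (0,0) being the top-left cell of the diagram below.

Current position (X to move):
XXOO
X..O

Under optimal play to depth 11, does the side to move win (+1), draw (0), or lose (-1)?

p1 X@[XXOO/X..O]: (1,1)[XXOO/XX.O]+0* (1,2)[XXOO/X.XO]+0
p2 O@[XXOO/XX.O]: (1,2)[XXOO/XXOO]+0*
p3 X@[XXOO/XXOO] terminal +0; root [XXOO/X..O] d11

value(XXOO/X..O, X) = 0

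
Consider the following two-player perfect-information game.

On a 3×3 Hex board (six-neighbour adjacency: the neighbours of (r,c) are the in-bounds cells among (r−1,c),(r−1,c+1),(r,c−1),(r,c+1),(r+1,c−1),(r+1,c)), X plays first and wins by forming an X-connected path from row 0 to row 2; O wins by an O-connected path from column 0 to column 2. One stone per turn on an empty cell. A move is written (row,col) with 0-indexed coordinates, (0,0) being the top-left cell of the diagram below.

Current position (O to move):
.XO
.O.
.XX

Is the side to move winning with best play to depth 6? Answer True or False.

O winning at [.XO/.O./.XX]: True

p1 O@[.XO/.O./.XX]: (0,0)[OXO/.O./.XX]+1* (1,0)[.XO/OO./.XX]+1 (1,2)[.XO/.OO/.XX]+1 (2,0)[.XO/.O./OXX]+1
p2 X@[OXO/.O./.XX]: (1,0)[OXO/XO./.XX]-1* (1,2)[OXO/.OX/.XX]-1 (2,0)[OXO/.O./XXX]-1
p3 O@[OXO/XO./.XX]: (1,2)[OXO/XOO/.XX]-1 (2,0)[OXO/XO./OXX]+1*
p4 X@[OXO/XO./OXX] terminal -1; root [.XO/.O./.XX] d6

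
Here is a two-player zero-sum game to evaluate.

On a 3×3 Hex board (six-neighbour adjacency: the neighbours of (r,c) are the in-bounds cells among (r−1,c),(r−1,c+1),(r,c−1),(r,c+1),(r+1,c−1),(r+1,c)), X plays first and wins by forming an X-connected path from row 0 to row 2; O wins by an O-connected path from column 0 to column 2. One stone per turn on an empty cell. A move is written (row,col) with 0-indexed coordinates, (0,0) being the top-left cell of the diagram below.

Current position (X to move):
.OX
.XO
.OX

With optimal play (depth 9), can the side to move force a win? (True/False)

X winning at [.OX/.XO/.OX]: True

[.OX/.XO/.OX] X move#1: (0,0):-1/XOX/.XO/.OX, (1,0):-1/.OX/XXO/.OX, (2,0):+1/.OX/.XO/XOX*
[.OX/.XO/XOX] end (terminal -1, O#2); searched .OX/.XO/.OX to 9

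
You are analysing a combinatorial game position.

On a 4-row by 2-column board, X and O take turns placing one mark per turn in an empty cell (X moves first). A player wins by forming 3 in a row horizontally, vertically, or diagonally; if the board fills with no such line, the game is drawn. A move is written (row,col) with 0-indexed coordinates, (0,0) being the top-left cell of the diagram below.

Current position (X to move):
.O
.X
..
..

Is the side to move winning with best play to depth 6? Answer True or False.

[.O/.X/../..] X move#1: (0,0):+0/XO/.X/../..*, (1,0):+0/.O/XX/../.., (2,0):+0/.O/.X/X./.., (2,1):+0/.O/.X/.X/.., (3,0):+0/.O/.X/../X., (3,1):+0/.O/.X/../.X
[XO/.X/../..] O move#2: (1,0):+0/XO/OX/../..*, (2,0):+0/XO/.X/O./.., (2,1):+0/XO/.X/.O/.., (3,0):+0/XO/.X/../O., (3,1):+0/XO/.X/../.O
[XO/OX/../..] X move#3: (2,0):+0/XO/OX/X./..*, (2,1):+0/XO/OX/.X/.., (3,0):+0/XO/OX/../X., (3,1):+0/XO/OX/../.X
[XO/OX/X./..] O move#4: (2,1):+0/XO/OX/XO/..*, (3,0):+0/XO/OX/X./O., (3,1):+0/XO/OX/X./.O
[XO/OX/XO/..] X move#5: (3,0):+0/XO/OX/XO/X.*, (3,1):+0/XO/OX/XO/.X
[XO/OX/XO/X.] O move#6: (3,1):+0/XO/OX/XO/XO*
[XO/OX/XO/XO] end (terminal +0, X#7); searched .O/.X/../.. to 6

X winning at [.O/.X/../..]: False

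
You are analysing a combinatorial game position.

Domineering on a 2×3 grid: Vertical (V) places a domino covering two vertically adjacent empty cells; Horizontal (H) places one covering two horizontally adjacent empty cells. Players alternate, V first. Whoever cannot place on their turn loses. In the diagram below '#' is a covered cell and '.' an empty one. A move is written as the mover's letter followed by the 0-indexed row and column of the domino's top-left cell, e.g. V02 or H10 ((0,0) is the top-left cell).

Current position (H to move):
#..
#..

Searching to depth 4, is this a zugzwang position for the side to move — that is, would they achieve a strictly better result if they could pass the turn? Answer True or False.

zugzwang(#../#.., H) = False

[#../#..] H move#1: H01:+1/###/#..*, H11:+1/#../###
[###/#..] end (terminal -1, V#2); searched #../#.. to 4
if H skipped the turn, V would face:
~ [#../#..] V move#1: V01:+1/##./##.*, V02:+1/#.#/#.#
~ [##./##.] end (terminal -1, H#2); searched #../#.. to 4
compare (H): move=+1 vs pass=-1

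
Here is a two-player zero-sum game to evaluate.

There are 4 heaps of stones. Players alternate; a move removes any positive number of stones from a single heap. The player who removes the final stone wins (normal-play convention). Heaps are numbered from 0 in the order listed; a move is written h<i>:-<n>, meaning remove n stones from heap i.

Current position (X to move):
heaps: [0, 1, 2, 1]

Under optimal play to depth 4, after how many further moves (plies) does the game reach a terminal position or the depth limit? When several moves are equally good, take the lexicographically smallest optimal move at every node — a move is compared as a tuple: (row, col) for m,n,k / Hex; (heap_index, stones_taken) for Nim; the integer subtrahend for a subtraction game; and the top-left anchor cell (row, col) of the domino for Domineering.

PV length from [(0,1,2,1)]: 3 plies

p1 X@[(0,1,2,1)]: h1:-1[(0,0,2,1)]-1 h2:-1[(0,1,1,1)]-1 h2:-2[(0,1,0,1)]+1* h3:-1[(0,1,2,0)]-1
p2 O@[(0,1,0,1)]: h1:-1[(0,0,0,1)]-1* h3:-1[(0,1,0,0)]-1
p3 X@[(0,0,0,1)]: h3:-1[(0,0,0,0)]+1*
p4 O@[(0,0,0,0)] terminal -1; root [(0,1,2,1)] d4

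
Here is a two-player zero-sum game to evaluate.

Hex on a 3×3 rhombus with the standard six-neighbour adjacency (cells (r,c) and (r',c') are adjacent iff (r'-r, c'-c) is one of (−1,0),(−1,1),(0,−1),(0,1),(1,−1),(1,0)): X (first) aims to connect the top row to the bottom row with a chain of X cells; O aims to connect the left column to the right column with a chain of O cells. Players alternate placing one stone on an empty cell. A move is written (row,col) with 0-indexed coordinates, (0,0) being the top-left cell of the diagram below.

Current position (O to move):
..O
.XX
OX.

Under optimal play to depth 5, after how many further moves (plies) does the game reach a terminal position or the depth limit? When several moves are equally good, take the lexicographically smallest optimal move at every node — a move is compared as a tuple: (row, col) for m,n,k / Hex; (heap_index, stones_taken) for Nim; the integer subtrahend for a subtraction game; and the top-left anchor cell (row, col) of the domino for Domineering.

PV length from [..O/.XX/OX.]: 3 plies

p1 O@[..O/.XX/OX.]: (0,0)[O.O/.XX/OX.]-1 (0,1)[.OO/.XX/OX.]+1* (1,0)[..O/OXX/OX.]-1 (2,2)[..O/.XX/OXO]-1
p2 X@[.OO/.XX/OX.]: (0,0)[XOO/.XX/OX.]-1* (1,0)[.OO/XXX/OX.]-1 (2,2)[.OO/.XX/OXX]-1
p3 O@[XOO/.XX/OX.]: (1,0)[XOO/OXX/OX.]+1* (2,2)[XOO/.XX/OXO]-1
p4 X@[XOO/OXX/OX.] terminal -1; root [..O/.XX/OX.] d5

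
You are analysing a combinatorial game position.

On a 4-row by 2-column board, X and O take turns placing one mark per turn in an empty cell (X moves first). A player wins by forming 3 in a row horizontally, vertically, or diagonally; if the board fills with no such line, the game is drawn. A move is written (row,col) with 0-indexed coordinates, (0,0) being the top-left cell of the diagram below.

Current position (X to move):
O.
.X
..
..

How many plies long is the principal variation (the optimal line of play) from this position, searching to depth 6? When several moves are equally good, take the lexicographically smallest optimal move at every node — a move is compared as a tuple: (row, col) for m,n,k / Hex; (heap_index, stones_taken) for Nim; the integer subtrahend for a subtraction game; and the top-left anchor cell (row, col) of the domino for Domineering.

PV length from [O./.X/../..]: 3 plies

p1 X@[O./.X/../..]: (0,1)[OX/.X/../..]+0 (1,0)[O./XX/../..]+0 (2,0)[O./.X/X./..]+0 (2,1)[O./.X/.X/..]+1* (3,0)[O./.X/../X.]+0 (3,1)[O./.X/../.X]+0
p2 O@[O./.X/.X/..]: (0,1)[OO/.X/.X/..]-1* (1,0)[O./OX/.X/..]-1 (2,0)[O./.X/OX/..]-1 (3,0)[O./.X/.X/O.]-1 (3,1)[O./.X/.X/.O]-1
p3 X@[OO/.X/.X/..]: (1,0)[OO/XX/.X/..]+0 (2,0)[OO/.X/XX/..]+0 (3,0)[OO/.X/.X/X.]+0 (3,1)[OO/.X/.X/.X]+1*
p4 O@[OO/.X/.X/.X] terminal -1; root [O./.X/../..] d6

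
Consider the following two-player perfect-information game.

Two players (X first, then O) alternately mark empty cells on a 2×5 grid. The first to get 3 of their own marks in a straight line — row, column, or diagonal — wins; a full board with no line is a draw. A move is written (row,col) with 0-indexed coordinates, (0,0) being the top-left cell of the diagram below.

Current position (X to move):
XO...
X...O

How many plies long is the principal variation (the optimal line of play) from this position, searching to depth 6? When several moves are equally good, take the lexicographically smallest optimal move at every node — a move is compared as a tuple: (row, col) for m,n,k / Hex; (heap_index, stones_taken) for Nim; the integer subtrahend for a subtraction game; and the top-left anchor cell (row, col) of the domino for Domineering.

PV length from [XO.../X...O]: 6 plies

ply 1, X at XO.../X...O | (0,2)=+0→XOX../X...O*; (0,3)=+0→XO.X./X...O; (0,4)=+0→XO..X/X...O; (1,1)=+0→XO.../XX..O; (1,2)=+0→XO.../X.X.O; (1,3)=+0→XO.../X..XO
ply 2, O at XOX../X...O | (0,3)=+0→XOXO./X...O*; (0,4)=+0→XOX.O/X...O; (1,1)=+0→XOX../XO..O; (1,2)=+0→XOX../X.O.O; (1,3)=+0→XOX../X..OO
ply 3, X at XOXO./X...O | (0,4)=+0→XOXOX/X...O*; (1,1)=+0→XOXO./XX..O; (1,2)=+0→XOXO./X.X.O; (1,3)=+0→XOXO./X..XO
ply 4, O at XOXOX/X...O | (1,1)=+0→XOXOX/XO..O*; (1,2)=+0→XOXOX/X.O.O; (1,3)=+0→XOXOX/X..OO
ply 5, X at XOXOX/XO..O | (1,2)=+0→XOXOX/XOX.O*; (1,3)=+0→XOXOX/XO.XO
ply 6, O at XOXOX/XOX.O | (1,3)=+0→XOXOX/XOXOO*
ply 7: XOXOX/XOXOO is terminal +0 (X); from XO.../X...O depth 6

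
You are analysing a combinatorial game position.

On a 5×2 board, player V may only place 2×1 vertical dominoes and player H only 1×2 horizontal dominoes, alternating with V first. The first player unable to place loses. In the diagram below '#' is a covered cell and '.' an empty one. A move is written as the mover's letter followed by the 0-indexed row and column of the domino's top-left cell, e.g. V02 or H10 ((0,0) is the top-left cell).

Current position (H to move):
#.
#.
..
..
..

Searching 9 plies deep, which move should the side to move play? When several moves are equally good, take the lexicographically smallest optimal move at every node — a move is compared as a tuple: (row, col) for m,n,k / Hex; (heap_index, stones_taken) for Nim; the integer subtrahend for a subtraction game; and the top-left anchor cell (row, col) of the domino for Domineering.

H's best at [#./#./../../..]: H30

ply 1, H at #./#./../../.. | H20=-1→#./#./##/../..; H30=+1→#./#./../##/..*; H40=-1→#./#./../../##
ply 2, V at #./#./../##/.. | V01=-1→##/##/../##/..*; V11=-1→#./##/.#/##/..
ply 3, H at ##/##/../##/.. | H20=+1→##/##/##/##/..*; H40=+1→##/##/../##/##
ply 4: ##/##/##/##/.. is terminal -1 (V); from #./#./../../.. depth 9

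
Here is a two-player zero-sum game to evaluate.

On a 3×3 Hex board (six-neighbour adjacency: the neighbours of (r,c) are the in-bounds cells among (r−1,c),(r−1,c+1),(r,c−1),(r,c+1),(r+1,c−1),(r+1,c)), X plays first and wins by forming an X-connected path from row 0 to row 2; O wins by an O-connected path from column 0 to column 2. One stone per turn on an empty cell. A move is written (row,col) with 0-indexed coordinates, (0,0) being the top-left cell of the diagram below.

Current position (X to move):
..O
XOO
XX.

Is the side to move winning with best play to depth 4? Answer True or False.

ply 1, X at ..O/XOO/XX. | (0,0)=+1→X.O/XOO/XX.*; (0,1)=+1→.XO/XOO/XX.; (2,2)=+1→..O/XOO/XXX
ply 2: X.O/XOO/XX. is terminal -1 (O); from ..O/XOO/XX. depth 4

X winning at [..O/XOO/XX.]: True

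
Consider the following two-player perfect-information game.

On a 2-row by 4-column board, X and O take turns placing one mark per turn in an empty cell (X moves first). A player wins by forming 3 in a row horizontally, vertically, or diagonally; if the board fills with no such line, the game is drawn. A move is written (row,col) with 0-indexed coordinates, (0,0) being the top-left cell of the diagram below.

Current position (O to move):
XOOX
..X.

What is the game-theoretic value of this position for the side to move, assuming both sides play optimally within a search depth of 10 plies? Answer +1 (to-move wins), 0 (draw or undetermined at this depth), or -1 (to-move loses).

[XOOX/..X.] O move#1: (1,0):+0/XOOX/O.X.*, (1,1):+0/XOOX/.OX., (1,3):+0/XOOX/..XO
[XOOX/O.X.] X move#2: (1,1):+0/XOOX/OXX.*, (1,3):+0/XOOX/O.XX
[XOOX/OXX.] O move#3: (1,3):+0/XOOX/OXXO*
[XOOX/OXXO] end (terminal +0, X#4); searched XOOX/..X. to 10

value(XOOX/..X., O) = 0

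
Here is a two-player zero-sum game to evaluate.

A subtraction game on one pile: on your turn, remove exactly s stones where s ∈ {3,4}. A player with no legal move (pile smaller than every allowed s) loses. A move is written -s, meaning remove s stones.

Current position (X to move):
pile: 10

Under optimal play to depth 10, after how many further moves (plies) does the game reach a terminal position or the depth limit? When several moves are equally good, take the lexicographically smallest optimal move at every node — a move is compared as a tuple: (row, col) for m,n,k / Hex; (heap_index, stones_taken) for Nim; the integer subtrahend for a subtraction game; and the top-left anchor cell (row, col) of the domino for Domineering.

[10] X move#1: -3:+1/7*, -4:-1/6
[7] O move#2: -3:-1/4*, -4:-1/3
[4] X move#3: -3:+1/1*, -4:+1/0
[1] end (terminal -1, O#4); searched 10 to 10

PV length from [10]: 3 plies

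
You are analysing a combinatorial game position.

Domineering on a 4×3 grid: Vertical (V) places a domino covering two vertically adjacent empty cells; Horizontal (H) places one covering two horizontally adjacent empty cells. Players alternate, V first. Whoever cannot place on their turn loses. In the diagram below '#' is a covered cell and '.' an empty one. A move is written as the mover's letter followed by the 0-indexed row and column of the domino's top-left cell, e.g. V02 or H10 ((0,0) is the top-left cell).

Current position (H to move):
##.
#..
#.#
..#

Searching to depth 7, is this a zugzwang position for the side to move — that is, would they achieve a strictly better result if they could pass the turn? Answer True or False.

ply 1, H at ##./#../#.#/..# | H11=-1→##./###/#.#/..#*; H30=-1→##./#../#.#/###
ply 2, V at ##./###/#.#/..# | V21=+1→##./###/###/.##*
ply 3: ##./###/###/.## is terminal -1 (H); from ##./#../#.#/..# depth 7
suppose H passes — search the same position with V to move:
pass> ply 1, V at ##./#../#.#/..# | V02=+1→###/#.#/#.#/..#*; V11=+1→##./##./###/..#; V21=-1→##./#../###/.##
pass> ply 2, H at ###/#.#/#.#/..# | H30=-1→###/#.#/#.#/###*
pass> ply 3, V at ###/#.#/#.#/### | V11=+1→###/###/###/###*
pass> ply 4: ###/###/###/### is terminal -1 (H); from ##./#../#.#/..# depth 7
for H: play -1, pass -1

zugzwang(##./#../#.#/..#, H) = False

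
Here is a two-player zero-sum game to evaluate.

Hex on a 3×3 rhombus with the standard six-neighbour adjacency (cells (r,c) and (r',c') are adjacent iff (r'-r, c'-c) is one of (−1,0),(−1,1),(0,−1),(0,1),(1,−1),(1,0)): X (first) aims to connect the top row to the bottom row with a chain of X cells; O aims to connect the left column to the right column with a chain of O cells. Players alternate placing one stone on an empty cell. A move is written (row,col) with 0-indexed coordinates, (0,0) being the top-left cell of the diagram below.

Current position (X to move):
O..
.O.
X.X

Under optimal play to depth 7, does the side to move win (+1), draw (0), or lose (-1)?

[O../.O./X.X] X move#1: (0,1):-1/OX./.O./X.X*, (0,2):-1/O.X/.O./X.X, (1,0):-1/O../XO./X.X, (1,2):-1/O../.OX/X.X, (2,1):-1/O../.O./XXX
[OX./.O./X.X] O move#2: (0,2):-1/OXO/.O./X.X, (1,0):+1/OX./OO./X.X*, (1,2):-1/OX./.OO/X.X, (2,1):-1/OX./.O./XOX
[OX./OO./X.X] X move#3: (0,2):-1/OXX/OO./X.X*, (1,2):-1/OX./OOX/X.X, (2,1):-1/OX./OO./XXX
[OXX/OO./X.X] O move#4: (1,2):+1/OXX/OOO/X.X*, (2,1):-1/OXX/OO./XOX
[OXX/OOO/X.X] end (terminal -1, X#5); searched O../.O./X.X to 7

value(O../.O./X.X, X) = -1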